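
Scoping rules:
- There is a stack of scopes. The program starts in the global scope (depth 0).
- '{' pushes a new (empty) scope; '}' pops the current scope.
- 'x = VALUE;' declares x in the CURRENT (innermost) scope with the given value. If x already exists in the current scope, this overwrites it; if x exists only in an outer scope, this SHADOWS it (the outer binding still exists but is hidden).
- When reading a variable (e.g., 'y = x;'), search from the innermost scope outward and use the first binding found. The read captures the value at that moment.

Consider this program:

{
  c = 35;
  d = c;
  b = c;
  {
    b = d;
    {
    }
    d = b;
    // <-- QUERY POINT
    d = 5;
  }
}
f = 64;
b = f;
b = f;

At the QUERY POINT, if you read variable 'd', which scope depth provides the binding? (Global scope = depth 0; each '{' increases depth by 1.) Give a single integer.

Answer: 2

Derivation:
Step 1: enter scope (depth=1)
Step 2: declare c=35 at depth 1
Step 3: declare d=(read c)=35 at depth 1
Step 4: declare b=(read c)=35 at depth 1
Step 5: enter scope (depth=2)
Step 6: declare b=(read d)=35 at depth 2
Step 7: enter scope (depth=3)
Step 8: exit scope (depth=2)
Step 9: declare d=(read b)=35 at depth 2
Visible at query point: b=35 c=35 d=35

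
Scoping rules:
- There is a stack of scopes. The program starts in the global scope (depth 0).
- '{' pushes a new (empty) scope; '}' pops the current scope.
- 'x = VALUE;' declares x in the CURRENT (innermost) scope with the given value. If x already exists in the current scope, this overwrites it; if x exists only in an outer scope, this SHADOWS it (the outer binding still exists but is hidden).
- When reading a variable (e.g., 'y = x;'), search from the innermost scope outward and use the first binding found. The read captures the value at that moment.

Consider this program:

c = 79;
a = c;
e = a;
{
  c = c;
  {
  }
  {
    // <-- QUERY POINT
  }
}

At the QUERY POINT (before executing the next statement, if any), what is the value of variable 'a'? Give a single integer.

Step 1: declare c=79 at depth 0
Step 2: declare a=(read c)=79 at depth 0
Step 3: declare e=(read a)=79 at depth 0
Step 4: enter scope (depth=1)
Step 5: declare c=(read c)=79 at depth 1
Step 6: enter scope (depth=2)
Step 7: exit scope (depth=1)
Step 8: enter scope (depth=2)
Visible at query point: a=79 c=79 e=79

Answer: 79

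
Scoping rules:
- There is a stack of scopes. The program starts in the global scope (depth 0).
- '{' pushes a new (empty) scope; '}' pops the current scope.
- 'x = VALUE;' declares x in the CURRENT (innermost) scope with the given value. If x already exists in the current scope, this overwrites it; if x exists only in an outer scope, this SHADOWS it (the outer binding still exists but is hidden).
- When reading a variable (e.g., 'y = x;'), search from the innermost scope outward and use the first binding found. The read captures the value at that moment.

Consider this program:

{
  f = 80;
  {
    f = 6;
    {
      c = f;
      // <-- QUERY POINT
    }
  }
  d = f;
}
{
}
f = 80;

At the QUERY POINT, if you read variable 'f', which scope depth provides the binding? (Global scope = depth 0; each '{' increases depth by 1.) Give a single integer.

Step 1: enter scope (depth=1)
Step 2: declare f=80 at depth 1
Step 3: enter scope (depth=2)
Step 4: declare f=6 at depth 2
Step 5: enter scope (depth=3)
Step 6: declare c=(read f)=6 at depth 3
Visible at query point: c=6 f=6

Answer: 2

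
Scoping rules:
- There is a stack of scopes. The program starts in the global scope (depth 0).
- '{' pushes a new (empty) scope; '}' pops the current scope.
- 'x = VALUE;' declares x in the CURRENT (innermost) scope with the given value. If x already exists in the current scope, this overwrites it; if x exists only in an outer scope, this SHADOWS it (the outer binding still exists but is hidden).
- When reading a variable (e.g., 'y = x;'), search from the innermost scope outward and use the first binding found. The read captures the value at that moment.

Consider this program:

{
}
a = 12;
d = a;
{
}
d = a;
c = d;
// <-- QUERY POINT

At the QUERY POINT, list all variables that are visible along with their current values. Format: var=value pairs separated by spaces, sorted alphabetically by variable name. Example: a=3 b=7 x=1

Step 1: enter scope (depth=1)
Step 2: exit scope (depth=0)
Step 3: declare a=12 at depth 0
Step 4: declare d=(read a)=12 at depth 0
Step 5: enter scope (depth=1)
Step 6: exit scope (depth=0)
Step 7: declare d=(read a)=12 at depth 0
Step 8: declare c=(read d)=12 at depth 0
Visible at query point: a=12 c=12 d=12

Answer: a=12 c=12 d=12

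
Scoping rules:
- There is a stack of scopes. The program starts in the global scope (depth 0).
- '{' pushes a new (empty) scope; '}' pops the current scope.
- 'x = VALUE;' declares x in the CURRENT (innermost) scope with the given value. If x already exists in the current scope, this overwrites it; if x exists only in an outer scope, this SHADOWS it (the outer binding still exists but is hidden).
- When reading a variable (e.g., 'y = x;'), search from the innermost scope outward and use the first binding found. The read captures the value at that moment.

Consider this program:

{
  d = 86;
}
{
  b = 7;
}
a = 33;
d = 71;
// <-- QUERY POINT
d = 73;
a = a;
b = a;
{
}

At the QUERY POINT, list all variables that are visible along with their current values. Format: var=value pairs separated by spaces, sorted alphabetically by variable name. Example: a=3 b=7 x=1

Answer: a=33 d=71

Derivation:
Step 1: enter scope (depth=1)
Step 2: declare d=86 at depth 1
Step 3: exit scope (depth=0)
Step 4: enter scope (depth=1)
Step 5: declare b=7 at depth 1
Step 6: exit scope (depth=0)
Step 7: declare a=33 at depth 0
Step 8: declare d=71 at depth 0
Visible at query point: a=33 d=71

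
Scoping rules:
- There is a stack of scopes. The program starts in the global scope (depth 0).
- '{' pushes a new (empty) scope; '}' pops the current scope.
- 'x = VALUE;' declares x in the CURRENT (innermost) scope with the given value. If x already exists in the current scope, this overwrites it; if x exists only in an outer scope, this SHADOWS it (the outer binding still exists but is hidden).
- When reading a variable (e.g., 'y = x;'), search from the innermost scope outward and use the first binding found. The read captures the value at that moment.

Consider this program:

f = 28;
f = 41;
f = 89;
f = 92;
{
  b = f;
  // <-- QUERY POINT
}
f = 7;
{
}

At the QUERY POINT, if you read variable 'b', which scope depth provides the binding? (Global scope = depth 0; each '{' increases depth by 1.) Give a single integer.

Step 1: declare f=28 at depth 0
Step 2: declare f=41 at depth 0
Step 3: declare f=89 at depth 0
Step 4: declare f=92 at depth 0
Step 5: enter scope (depth=1)
Step 6: declare b=(read f)=92 at depth 1
Visible at query point: b=92 f=92

Answer: 1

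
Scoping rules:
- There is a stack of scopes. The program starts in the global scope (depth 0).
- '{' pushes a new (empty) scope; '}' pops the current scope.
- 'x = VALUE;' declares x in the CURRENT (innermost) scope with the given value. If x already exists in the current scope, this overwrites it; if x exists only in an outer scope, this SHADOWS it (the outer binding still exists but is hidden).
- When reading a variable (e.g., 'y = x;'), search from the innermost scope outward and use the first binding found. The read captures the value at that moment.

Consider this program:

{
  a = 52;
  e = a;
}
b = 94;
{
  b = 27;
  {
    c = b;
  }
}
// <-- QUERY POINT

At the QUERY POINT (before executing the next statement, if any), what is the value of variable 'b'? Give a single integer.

Step 1: enter scope (depth=1)
Step 2: declare a=52 at depth 1
Step 3: declare e=(read a)=52 at depth 1
Step 4: exit scope (depth=0)
Step 5: declare b=94 at depth 0
Step 6: enter scope (depth=1)
Step 7: declare b=27 at depth 1
Step 8: enter scope (depth=2)
Step 9: declare c=(read b)=27 at depth 2
Step 10: exit scope (depth=1)
Step 11: exit scope (depth=0)
Visible at query point: b=94

Answer: 94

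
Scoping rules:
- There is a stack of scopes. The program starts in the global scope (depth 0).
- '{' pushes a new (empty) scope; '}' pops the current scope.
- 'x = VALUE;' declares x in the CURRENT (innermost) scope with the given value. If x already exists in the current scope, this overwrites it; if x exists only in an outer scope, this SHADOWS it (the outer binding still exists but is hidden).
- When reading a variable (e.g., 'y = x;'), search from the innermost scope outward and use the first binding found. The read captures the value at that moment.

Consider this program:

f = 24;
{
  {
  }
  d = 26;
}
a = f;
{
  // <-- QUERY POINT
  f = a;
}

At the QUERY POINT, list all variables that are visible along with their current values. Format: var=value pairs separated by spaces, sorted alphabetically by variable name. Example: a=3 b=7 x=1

Answer: a=24 f=24

Derivation:
Step 1: declare f=24 at depth 0
Step 2: enter scope (depth=1)
Step 3: enter scope (depth=2)
Step 4: exit scope (depth=1)
Step 5: declare d=26 at depth 1
Step 6: exit scope (depth=0)
Step 7: declare a=(read f)=24 at depth 0
Step 8: enter scope (depth=1)
Visible at query point: a=24 f=24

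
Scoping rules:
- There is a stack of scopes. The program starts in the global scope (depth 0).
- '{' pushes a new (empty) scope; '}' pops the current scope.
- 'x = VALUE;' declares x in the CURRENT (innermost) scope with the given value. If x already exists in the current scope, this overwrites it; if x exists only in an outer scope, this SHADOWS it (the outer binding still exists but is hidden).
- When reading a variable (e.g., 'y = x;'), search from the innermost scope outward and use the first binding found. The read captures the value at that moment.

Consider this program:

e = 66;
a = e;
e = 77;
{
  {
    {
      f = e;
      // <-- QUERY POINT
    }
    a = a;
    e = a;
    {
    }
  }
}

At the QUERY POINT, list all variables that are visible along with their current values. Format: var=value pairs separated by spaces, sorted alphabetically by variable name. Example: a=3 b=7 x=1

Answer: a=66 e=77 f=77

Derivation:
Step 1: declare e=66 at depth 0
Step 2: declare a=(read e)=66 at depth 0
Step 3: declare e=77 at depth 0
Step 4: enter scope (depth=1)
Step 5: enter scope (depth=2)
Step 6: enter scope (depth=3)
Step 7: declare f=(read e)=77 at depth 3
Visible at query point: a=66 e=77 f=77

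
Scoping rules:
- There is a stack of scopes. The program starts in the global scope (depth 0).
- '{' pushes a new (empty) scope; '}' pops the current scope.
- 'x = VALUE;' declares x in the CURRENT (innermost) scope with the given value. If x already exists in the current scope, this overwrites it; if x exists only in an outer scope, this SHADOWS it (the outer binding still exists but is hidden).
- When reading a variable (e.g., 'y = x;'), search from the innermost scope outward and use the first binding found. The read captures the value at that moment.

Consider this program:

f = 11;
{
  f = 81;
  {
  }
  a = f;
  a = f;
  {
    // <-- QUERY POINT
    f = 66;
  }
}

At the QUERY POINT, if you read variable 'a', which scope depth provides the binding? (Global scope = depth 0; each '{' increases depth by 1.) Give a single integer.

Answer: 1

Derivation:
Step 1: declare f=11 at depth 0
Step 2: enter scope (depth=1)
Step 3: declare f=81 at depth 1
Step 4: enter scope (depth=2)
Step 5: exit scope (depth=1)
Step 6: declare a=(read f)=81 at depth 1
Step 7: declare a=(read f)=81 at depth 1
Step 8: enter scope (depth=2)
Visible at query point: a=81 f=81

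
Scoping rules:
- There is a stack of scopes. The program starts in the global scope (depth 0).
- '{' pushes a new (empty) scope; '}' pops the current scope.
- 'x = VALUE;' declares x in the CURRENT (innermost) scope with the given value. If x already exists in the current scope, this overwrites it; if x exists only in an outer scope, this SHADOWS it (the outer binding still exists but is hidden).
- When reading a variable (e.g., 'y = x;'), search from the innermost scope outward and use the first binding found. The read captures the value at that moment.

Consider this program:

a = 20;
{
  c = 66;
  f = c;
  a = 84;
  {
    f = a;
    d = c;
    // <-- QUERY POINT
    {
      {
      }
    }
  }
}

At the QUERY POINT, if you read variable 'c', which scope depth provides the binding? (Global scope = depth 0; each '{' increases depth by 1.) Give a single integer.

Step 1: declare a=20 at depth 0
Step 2: enter scope (depth=1)
Step 3: declare c=66 at depth 1
Step 4: declare f=(read c)=66 at depth 1
Step 5: declare a=84 at depth 1
Step 6: enter scope (depth=2)
Step 7: declare f=(read a)=84 at depth 2
Step 8: declare d=(read c)=66 at depth 2
Visible at query point: a=84 c=66 d=66 f=84

Answer: 1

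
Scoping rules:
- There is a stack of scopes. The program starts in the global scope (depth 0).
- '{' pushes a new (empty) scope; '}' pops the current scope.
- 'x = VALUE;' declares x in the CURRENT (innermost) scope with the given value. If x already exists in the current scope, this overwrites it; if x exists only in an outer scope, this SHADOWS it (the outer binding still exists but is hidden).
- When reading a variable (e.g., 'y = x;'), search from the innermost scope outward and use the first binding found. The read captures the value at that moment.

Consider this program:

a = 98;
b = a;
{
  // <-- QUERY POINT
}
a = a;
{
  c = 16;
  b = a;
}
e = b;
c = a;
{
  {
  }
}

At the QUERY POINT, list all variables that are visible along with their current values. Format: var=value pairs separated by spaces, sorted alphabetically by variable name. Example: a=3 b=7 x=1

Step 1: declare a=98 at depth 0
Step 2: declare b=(read a)=98 at depth 0
Step 3: enter scope (depth=1)
Visible at query point: a=98 b=98

Answer: a=98 b=98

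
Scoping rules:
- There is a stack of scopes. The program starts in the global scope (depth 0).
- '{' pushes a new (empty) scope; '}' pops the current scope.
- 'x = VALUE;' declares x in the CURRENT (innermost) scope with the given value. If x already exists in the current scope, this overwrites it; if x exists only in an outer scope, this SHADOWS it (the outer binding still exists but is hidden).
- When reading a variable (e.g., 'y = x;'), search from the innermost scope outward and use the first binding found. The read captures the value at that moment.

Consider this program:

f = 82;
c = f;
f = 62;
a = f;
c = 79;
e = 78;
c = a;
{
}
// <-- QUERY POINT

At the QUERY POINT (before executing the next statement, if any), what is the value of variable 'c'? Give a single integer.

Step 1: declare f=82 at depth 0
Step 2: declare c=(read f)=82 at depth 0
Step 3: declare f=62 at depth 0
Step 4: declare a=(read f)=62 at depth 0
Step 5: declare c=79 at depth 0
Step 6: declare e=78 at depth 0
Step 7: declare c=(read a)=62 at depth 0
Step 8: enter scope (depth=1)
Step 9: exit scope (depth=0)
Visible at query point: a=62 c=62 e=78 f=62

Answer: 62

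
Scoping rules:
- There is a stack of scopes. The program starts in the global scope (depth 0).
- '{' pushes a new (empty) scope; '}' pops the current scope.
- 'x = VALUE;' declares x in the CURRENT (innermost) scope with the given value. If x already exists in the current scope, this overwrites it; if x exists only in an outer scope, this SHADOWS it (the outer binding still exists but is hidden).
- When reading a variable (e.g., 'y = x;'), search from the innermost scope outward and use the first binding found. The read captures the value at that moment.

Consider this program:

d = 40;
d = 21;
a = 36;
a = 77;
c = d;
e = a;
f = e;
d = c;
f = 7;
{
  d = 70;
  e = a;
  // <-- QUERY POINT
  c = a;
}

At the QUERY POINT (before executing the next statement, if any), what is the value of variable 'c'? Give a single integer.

Answer: 21

Derivation:
Step 1: declare d=40 at depth 0
Step 2: declare d=21 at depth 0
Step 3: declare a=36 at depth 0
Step 4: declare a=77 at depth 0
Step 5: declare c=(read d)=21 at depth 0
Step 6: declare e=(read a)=77 at depth 0
Step 7: declare f=(read e)=77 at depth 0
Step 8: declare d=(read c)=21 at depth 0
Step 9: declare f=7 at depth 0
Step 10: enter scope (depth=1)
Step 11: declare d=70 at depth 1
Step 12: declare e=(read a)=77 at depth 1
Visible at query point: a=77 c=21 d=70 e=77 f=7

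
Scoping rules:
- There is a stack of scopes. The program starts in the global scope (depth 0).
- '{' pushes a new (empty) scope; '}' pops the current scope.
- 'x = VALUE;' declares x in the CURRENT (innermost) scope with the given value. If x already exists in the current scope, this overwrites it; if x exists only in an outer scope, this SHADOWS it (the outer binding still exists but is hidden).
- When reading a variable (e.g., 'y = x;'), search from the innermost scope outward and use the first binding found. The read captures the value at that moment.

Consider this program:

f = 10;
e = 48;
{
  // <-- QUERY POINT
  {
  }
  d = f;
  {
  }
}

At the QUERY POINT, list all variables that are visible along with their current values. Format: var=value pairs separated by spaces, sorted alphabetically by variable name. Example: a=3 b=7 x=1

Step 1: declare f=10 at depth 0
Step 2: declare e=48 at depth 0
Step 3: enter scope (depth=1)
Visible at query point: e=48 f=10

Answer: e=48 f=10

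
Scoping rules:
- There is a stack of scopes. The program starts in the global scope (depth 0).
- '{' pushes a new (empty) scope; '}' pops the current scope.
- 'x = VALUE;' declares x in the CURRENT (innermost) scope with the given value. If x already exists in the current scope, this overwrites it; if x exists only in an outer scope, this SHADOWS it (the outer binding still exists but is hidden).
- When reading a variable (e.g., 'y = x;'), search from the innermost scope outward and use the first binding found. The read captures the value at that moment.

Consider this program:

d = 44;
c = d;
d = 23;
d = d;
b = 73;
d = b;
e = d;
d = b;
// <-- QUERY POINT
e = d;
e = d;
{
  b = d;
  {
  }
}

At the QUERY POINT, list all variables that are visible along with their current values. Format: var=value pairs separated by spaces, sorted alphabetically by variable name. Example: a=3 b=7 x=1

Answer: b=73 c=44 d=73 e=73

Derivation:
Step 1: declare d=44 at depth 0
Step 2: declare c=(read d)=44 at depth 0
Step 3: declare d=23 at depth 0
Step 4: declare d=(read d)=23 at depth 0
Step 5: declare b=73 at depth 0
Step 6: declare d=(read b)=73 at depth 0
Step 7: declare e=(read d)=73 at depth 0
Step 8: declare d=(read b)=73 at depth 0
Visible at query point: b=73 c=44 d=73 e=73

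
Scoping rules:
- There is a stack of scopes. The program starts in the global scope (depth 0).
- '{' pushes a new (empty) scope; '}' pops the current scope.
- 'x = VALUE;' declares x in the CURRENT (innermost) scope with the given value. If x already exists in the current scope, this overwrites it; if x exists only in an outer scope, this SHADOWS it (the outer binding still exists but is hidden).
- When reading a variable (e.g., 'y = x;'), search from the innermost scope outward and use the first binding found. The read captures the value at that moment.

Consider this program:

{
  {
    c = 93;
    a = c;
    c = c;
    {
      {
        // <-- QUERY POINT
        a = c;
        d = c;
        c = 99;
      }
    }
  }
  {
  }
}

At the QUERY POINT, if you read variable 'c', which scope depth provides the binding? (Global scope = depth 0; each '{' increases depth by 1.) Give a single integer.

Answer: 2

Derivation:
Step 1: enter scope (depth=1)
Step 2: enter scope (depth=2)
Step 3: declare c=93 at depth 2
Step 4: declare a=(read c)=93 at depth 2
Step 5: declare c=(read c)=93 at depth 2
Step 6: enter scope (depth=3)
Step 7: enter scope (depth=4)
Visible at query point: a=93 c=93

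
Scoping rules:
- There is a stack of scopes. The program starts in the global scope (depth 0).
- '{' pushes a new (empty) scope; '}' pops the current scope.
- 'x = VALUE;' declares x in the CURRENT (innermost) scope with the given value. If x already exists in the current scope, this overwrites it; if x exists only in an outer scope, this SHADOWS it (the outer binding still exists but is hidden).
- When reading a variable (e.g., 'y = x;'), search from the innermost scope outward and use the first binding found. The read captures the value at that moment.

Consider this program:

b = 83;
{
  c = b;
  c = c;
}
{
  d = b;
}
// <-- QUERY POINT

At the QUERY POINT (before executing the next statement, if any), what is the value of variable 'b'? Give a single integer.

Answer: 83

Derivation:
Step 1: declare b=83 at depth 0
Step 2: enter scope (depth=1)
Step 3: declare c=(read b)=83 at depth 1
Step 4: declare c=(read c)=83 at depth 1
Step 5: exit scope (depth=0)
Step 6: enter scope (depth=1)
Step 7: declare d=(read b)=83 at depth 1
Step 8: exit scope (depth=0)
Visible at query point: b=83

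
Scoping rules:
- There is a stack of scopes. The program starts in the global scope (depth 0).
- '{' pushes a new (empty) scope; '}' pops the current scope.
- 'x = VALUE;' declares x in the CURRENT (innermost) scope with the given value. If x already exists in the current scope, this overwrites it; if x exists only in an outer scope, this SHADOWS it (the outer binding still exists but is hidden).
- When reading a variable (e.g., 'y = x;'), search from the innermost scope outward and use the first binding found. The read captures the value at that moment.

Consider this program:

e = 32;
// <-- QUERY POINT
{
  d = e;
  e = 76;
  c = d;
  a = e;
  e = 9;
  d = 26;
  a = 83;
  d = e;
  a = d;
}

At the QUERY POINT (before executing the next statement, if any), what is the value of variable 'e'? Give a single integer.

Answer: 32

Derivation:
Step 1: declare e=32 at depth 0
Visible at query point: e=32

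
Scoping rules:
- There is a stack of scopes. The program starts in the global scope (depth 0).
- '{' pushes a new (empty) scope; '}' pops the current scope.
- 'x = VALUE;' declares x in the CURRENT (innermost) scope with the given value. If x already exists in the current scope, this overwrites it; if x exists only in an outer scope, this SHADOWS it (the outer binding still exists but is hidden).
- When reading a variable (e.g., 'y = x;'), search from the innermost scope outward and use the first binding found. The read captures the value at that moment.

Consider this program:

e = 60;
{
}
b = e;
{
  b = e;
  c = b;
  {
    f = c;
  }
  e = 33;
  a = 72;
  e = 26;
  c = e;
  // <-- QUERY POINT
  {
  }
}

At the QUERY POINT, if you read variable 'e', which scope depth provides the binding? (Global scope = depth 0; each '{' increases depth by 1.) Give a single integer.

Answer: 1

Derivation:
Step 1: declare e=60 at depth 0
Step 2: enter scope (depth=1)
Step 3: exit scope (depth=0)
Step 4: declare b=(read e)=60 at depth 0
Step 5: enter scope (depth=1)
Step 6: declare b=(read e)=60 at depth 1
Step 7: declare c=(read b)=60 at depth 1
Step 8: enter scope (depth=2)
Step 9: declare f=(read c)=60 at depth 2
Step 10: exit scope (depth=1)
Step 11: declare e=33 at depth 1
Step 12: declare a=72 at depth 1
Step 13: declare e=26 at depth 1
Step 14: declare c=(read e)=26 at depth 1
Visible at query point: a=72 b=60 c=26 e=26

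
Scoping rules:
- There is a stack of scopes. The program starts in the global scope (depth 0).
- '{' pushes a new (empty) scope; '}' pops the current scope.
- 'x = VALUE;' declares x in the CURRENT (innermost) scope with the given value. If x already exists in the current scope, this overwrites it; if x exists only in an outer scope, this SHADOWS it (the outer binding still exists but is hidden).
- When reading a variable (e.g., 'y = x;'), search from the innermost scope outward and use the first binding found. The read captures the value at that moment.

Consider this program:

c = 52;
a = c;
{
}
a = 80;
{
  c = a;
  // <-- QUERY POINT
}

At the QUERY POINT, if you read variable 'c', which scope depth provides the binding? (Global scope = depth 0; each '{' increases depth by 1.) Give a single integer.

Answer: 1

Derivation:
Step 1: declare c=52 at depth 0
Step 2: declare a=(read c)=52 at depth 0
Step 3: enter scope (depth=1)
Step 4: exit scope (depth=0)
Step 5: declare a=80 at depth 0
Step 6: enter scope (depth=1)
Step 7: declare c=(read a)=80 at depth 1
Visible at query point: a=80 c=80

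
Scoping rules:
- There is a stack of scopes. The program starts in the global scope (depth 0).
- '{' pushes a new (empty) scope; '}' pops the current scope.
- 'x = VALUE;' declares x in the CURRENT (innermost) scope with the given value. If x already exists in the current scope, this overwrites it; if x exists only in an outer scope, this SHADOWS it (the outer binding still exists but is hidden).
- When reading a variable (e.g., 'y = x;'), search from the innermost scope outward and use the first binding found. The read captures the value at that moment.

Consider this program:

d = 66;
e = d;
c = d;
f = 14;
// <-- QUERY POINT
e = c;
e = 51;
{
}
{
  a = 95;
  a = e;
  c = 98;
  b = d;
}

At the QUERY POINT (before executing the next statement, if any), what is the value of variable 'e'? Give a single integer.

Answer: 66

Derivation:
Step 1: declare d=66 at depth 0
Step 2: declare e=(read d)=66 at depth 0
Step 3: declare c=(read d)=66 at depth 0
Step 4: declare f=14 at depth 0
Visible at query point: c=66 d=66 e=66 f=14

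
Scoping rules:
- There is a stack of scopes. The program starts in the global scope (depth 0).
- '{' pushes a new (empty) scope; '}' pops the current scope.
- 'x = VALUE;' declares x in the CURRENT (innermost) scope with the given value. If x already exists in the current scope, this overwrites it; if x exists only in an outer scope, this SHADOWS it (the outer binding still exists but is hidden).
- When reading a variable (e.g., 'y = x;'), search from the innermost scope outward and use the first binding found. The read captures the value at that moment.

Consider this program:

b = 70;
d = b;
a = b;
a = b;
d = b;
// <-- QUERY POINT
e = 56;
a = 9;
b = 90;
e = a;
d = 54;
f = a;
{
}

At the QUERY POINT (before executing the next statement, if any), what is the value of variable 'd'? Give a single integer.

Answer: 70

Derivation:
Step 1: declare b=70 at depth 0
Step 2: declare d=(read b)=70 at depth 0
Step 3: declare a=(read b)=70 at depth 0
Step 4: declare a=(read b)=70 at depth 0
Step 5: declare d=(read b)=70 at depth 0
Visible at query point: a=70 b=70 d=70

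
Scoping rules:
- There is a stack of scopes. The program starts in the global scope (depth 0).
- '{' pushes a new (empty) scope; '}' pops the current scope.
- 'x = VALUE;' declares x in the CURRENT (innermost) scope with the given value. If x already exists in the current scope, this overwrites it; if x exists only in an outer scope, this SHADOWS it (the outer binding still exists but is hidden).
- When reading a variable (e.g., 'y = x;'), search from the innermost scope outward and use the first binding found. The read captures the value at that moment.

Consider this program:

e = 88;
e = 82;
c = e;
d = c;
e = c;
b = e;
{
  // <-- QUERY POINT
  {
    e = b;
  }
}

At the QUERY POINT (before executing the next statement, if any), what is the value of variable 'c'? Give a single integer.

Answer: 82

Derivation:
Step 1: declare e=88 at depth 0
Step 2: declare e=82 at depth 0
Step 3: declare c=(read e)=82 at depth 0
Step 4: declare d=(read c)=82 at depth 0
Step 5: declare e=(read c)=82 at depth 0
Step 6: declare b=(read e)=82 at depth 0
Step 7: enter scope (depth=1)
Visible at query point: b=82 c=82 d=82 e=82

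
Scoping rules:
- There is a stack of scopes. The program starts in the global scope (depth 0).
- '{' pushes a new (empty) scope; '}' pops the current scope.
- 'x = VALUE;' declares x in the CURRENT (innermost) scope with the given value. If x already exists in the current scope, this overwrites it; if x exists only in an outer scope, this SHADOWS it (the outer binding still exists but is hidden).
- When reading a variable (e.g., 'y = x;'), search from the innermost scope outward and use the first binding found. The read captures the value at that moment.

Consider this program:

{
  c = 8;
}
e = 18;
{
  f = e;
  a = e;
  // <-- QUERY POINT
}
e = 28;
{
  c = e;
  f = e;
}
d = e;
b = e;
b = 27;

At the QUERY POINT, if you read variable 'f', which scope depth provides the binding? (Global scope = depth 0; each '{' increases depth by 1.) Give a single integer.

Step 1: enter scope (depth=1)
Step 2: declare c=8 at depth 1
Step 3: exit scope (depth=0)
Step 4: declare e=18 at depth 0
Step 5: enter scope (depth=1)
Step 6: declare f=(read e)=18 at depth 1
Step 7: declare a=(read e)=18 at depth 1
Visible at query point: a=18 e=18 f=18

Answer: 1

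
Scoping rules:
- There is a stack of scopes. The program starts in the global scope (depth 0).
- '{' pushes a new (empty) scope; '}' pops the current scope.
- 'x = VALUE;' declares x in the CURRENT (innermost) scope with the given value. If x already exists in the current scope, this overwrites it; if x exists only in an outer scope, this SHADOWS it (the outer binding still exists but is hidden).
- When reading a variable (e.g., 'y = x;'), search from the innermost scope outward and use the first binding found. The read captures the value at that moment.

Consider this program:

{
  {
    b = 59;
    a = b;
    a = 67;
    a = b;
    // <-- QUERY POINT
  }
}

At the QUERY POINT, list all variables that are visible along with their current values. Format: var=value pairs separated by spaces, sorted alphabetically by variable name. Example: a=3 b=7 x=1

Step 1: enter scope (depth=1)
Step 2: enter scope (depth=2)
Step 3: declare b=59 at depth 2
Step 4: declare a=(read b)=59 at depth 2
Step 5: declare a=67 at depth 2
Step 6: declare a=(read b)=59 at depth 2
Visible at query point: a=59 b=59

Answer: a=59 b=59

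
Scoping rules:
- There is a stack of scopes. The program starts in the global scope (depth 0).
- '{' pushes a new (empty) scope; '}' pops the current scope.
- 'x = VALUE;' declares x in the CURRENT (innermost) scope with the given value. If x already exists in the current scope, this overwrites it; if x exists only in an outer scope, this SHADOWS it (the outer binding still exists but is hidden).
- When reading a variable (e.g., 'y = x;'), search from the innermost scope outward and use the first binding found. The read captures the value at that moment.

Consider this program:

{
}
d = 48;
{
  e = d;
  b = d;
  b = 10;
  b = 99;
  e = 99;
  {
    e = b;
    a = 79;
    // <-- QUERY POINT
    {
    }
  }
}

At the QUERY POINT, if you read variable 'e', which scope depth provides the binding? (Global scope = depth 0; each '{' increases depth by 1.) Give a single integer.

Step 1: enter scope (depth=1)
Step 2: exit scope (depth=0)
Step 3: declare d=48 at depth 0
Step 4: enter scope (depth=1)
Step 5: declare e=(read d)=48 at depth 1
Step 6: declare b=(read d)=48 at depth 1
Step 7: declare b=10 at depth 1
Step 8: declare b=99 at depth 1
Step 9: declare e=99 at depth 1
Step 10: enter scope (depth=2)
Step 11: declare e=(read b)=99 at depth 2
Step 12: declare a=79 at depth 2
Visible at query point: a=79 b=99 d=48 e=99

Answer: 2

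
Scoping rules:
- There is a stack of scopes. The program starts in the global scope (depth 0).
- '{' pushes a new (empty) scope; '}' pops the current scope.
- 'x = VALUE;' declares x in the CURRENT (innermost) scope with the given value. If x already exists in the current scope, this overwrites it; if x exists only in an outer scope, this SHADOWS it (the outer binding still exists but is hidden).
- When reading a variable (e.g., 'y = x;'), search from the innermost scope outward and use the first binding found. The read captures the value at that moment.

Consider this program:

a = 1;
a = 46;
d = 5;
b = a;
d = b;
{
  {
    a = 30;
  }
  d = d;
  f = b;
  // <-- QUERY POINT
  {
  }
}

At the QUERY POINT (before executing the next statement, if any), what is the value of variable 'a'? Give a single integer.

Answer: 46

Derivation:
Step 1: declare a=1 at depth 0
Step 2: declare a=46 at depth 0
Step 3: declare d=5 at depth 0
Step 4: declare b=(read a)=46 at depth 0
Step 5: declare d=(read b)=46 at depth 0
Step 6: enter scope (depth=1)
Step 7: enter scope (depth=2)
Step 8: declare a=30 at depth 2
Step 9: exit scope (depth=1)
Step 10: declare d=(read d)=46 at depth 1
Step 11: declare f=(read b)=46 at depth 1
Visible at query point: a=46 b=46 d=46 f=46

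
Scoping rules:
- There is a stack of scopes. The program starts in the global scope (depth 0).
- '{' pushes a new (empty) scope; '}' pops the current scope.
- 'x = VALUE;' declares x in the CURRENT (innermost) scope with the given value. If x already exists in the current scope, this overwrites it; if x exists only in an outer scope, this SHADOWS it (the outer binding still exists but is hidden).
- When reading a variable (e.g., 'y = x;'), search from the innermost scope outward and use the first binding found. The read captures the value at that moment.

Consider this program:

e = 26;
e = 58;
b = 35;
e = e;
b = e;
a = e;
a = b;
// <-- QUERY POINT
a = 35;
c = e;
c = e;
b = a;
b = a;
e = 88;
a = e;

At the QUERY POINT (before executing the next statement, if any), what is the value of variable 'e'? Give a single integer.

Step 1: declare e=26 at depth 0
Step 2: declare e=58 at depth 0
Step 3: declare b=35 at depth 0
Step 4: declare e=(read e)=58 at depth 0
Step 5: declare b=(read e)=58 at depth 0
Step 6: declare a=(read e)=58 at depth 0
Step 7: declare a=(read b)=58 at depth 0
Visible at query point: a=58 b=58 e=58

Answer: 58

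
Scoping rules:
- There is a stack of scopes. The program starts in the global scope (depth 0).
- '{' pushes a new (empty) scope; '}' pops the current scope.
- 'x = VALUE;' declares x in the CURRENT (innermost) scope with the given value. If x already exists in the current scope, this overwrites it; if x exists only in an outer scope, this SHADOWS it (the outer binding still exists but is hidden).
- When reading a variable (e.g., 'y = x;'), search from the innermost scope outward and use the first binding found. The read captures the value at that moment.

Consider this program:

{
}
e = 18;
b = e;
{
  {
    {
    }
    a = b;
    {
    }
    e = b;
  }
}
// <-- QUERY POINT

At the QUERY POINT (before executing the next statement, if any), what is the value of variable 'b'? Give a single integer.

Answer: 18

Derivation:
Step 1: enter scope (depth=1)
Step 2: exit scope (depth=0)
Step 3: declare e=18 at depth 0
Step 4: declare b=(read e)=18 at depth 0
Step 5: enter scope (depth=1)
Step 6: enter scope (depth=2)
Step 7: enter scope (depth=3)
Step 8: exit scope (depth=2)
Step 9: declare a=(read b)=18 at depth 2
Step 10: enter scope (depth=3)
Step 11: exit scope (depth=2)
Step 12: declare e=(read b)=18 at depth 2
Step 13: exit scope (depth=1)
Step 14: exit scope (depth=0)
Visible at query point: b=18 e=18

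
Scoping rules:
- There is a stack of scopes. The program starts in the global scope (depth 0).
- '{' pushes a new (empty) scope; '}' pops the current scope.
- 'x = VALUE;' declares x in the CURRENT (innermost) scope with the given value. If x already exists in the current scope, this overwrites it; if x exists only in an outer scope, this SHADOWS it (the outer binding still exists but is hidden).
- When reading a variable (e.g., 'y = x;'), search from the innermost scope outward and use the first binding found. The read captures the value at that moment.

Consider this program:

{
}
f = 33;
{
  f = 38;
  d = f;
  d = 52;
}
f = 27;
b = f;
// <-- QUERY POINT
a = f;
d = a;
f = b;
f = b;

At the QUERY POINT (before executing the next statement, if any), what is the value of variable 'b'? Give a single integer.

Answer: 27

Derivation:
Step 1: enter scope (depth=1)
Step 2: exit scope (depth=0)
Step 3: declare f=33 at depth 0
Step 4: enter scope (depth=1)
Step 5: declare f=38 at depth 1
Step 6: declare d=(read f)=38 at depth 1
Step 7: declare d=52 at depth 1
Step 8: exit scope (depth=0)
Step 9: declare f=27 at depth 0
Step 10: declare b=(read f)=27 at depth 0
Visible at query point: b=27 f=27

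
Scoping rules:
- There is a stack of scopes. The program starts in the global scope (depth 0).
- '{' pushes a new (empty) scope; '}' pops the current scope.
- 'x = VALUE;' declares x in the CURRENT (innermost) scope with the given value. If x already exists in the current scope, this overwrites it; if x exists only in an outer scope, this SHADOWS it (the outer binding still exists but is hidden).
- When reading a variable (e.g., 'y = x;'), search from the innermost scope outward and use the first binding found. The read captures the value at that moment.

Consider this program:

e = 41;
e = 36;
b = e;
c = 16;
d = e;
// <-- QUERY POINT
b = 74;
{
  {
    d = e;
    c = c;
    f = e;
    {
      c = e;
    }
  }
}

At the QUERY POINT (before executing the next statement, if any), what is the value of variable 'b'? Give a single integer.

Answer: 36

Derivation:
Step 1: declare e=41 at depth 0
Step 2: declare e=36 at depth 0
Step 3: declare b=(read e)=36 at depth 0
Step 4: declare c=16 at depth 0
Step 5: declare d=(read e)=36 at depth 0
Visible at query point: b=36 c=16 d=36 e=36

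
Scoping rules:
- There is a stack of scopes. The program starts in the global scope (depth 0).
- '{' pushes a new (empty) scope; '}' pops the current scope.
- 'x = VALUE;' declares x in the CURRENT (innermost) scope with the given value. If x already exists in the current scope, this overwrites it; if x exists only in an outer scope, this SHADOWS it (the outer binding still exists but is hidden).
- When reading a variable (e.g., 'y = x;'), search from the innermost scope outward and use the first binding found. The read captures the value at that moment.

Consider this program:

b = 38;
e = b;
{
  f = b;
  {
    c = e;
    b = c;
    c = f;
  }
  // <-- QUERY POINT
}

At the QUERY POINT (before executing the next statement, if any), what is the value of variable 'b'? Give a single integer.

Answer: 38

Derivation:
Step 1: declare b=38 at depth 0
Step 2: declare e=(read b)=38 at depth 0
Step 3: enter scope (depth=1)
Step 4: declare f=(read b)=38 at depth 1
Step 5: enter scope (depth=2)
Step 6: declare c=(read e)=38 at depth 2
Step 7: declare b=(read c)=38 at depth 2
Step 8: declare c=(read f)=38 at depth 2
Step 9: exit scope (depth=1)
Visible at query point: b=38 e=38 f=38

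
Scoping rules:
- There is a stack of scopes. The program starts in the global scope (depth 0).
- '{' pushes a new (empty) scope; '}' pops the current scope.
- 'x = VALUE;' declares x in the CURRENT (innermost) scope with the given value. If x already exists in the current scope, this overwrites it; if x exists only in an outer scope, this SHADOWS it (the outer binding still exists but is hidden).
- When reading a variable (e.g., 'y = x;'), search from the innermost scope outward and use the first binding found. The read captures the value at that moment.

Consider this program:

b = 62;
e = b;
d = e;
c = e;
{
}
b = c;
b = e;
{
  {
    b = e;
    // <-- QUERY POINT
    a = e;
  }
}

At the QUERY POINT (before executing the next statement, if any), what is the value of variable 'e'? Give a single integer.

Step 1: declare b=62 at depth 0
Step 2: declare e=(read b)=62 at depth 0
Step 3: declare d=(read e)=62 at depth 0
Step 4: declare c=(read e)=62 at depth 0
Step 5: enter scope (depth=1)
Step 6: exit scope (depth=0)
Step 7: declare b=(read c)=62 at depth 0
Step 8: declare b=(read e)=62 at depth 0
Step 9: enter scope (depth=1)
Step 10: enter scope (depth=2)
Step 11: declare b=(read e)=62 at depth 2
Visible at query point: b=62 c=62 d=62 e=62

Answer: 62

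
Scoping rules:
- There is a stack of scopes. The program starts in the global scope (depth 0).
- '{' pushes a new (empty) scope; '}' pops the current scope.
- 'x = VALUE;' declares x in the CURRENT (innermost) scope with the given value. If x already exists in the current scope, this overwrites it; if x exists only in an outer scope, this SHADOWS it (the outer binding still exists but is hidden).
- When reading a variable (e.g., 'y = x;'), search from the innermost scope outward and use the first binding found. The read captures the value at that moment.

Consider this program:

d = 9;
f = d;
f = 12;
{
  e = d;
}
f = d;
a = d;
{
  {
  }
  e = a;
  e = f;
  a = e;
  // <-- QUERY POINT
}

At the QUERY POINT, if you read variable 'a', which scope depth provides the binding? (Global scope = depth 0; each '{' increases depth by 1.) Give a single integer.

Step 1: declare d=9 at depth 0
Step 2: declare f=(read d)=9 at depth 0
Step 3: declare f=12 at depth 0
Step 4: enter scope (depth=1)
Step 5: declare e=(read d)=9 at depth 1
Step 6: exit scope (depth=0)
Step 7: declare f=(read d)=9 at depth 0
Step 8: declare a=(read d)=9 at depth 0
Step 9: enter scope (depth=1)
Step 10: enter scope (depth=2)
Step 11: exit scope (depth=1)
Step 12: declare e=(read a)=9 at depth 1
Step 13: declare e=(read f)=9 at depth 1
Step 14: declare a=(read e)=9 at depth 1
Visible at query point: a=9 d=9 e=9 f=9

Answer: 1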